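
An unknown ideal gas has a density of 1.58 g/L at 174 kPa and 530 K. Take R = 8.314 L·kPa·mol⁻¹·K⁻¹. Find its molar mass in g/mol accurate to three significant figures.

ρ = PM/(RT) ⇒ M = ρRT/P = (1.58 × 8.314 × 530.0) / 174

M ≈ 40.0 g/mol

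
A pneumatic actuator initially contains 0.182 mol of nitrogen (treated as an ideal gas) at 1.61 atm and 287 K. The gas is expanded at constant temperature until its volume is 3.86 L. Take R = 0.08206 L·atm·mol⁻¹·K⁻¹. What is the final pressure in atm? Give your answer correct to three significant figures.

From PV = nRT: V₁ = nRT₁/P₁ = 2.662 L.
Isothermal, so P V is constant: T₂ = T₁; P₂ = P₁·(V₁/V₂) = 1.110 atm.

P₂ ≈ 1.11 atm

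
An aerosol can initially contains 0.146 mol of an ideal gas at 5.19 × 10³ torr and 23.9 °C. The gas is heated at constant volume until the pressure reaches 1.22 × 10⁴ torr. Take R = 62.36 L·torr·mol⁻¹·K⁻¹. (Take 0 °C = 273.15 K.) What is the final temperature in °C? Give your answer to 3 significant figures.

Convert: T₁ = 297.0 K.
From PV = nRT: V₁ = nRT₁/P₁ = 0.5211 L.
V constant ⇒ P ∝ T: V₂ = V₁; T₂ = T₁·(P₂/P₁) = 698.3 K.

T₂ ≈ 425 °C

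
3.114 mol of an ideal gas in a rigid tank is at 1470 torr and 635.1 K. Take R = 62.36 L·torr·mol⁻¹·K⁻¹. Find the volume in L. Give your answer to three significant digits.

PV = nRT ⇒ V = nRT/P = (3.114 × 62.36 × 635.1) / 1470

V ≈ 83.9 L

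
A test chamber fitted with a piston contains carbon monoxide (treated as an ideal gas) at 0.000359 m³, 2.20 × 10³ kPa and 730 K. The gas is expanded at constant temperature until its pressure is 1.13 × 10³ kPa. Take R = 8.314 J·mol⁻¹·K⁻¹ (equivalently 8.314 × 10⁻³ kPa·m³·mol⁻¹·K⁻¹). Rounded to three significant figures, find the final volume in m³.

V₂ ≈ 0.000699 m³

Isothermal, so P V is constant: T₂ = T₁; V₂ = V₁·(P₁/P₂) = 0.0006989 m³.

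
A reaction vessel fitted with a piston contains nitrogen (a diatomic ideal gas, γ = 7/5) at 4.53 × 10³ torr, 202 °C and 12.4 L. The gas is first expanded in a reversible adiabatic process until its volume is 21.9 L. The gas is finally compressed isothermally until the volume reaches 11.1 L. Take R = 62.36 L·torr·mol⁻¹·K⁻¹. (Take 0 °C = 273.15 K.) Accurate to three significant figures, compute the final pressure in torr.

Convert: T₁ = 475.1 K.
Adiabatic (γ = 7/5), T V^(γ−1) and P V^γ constant: T₂ = T₁·(V₁/V₂)^(γ−1) = 378.5 K; P₂ = P₁·(V₁/V₂)^γ = 2043 torr.
Isothermal, so P V is constant: T₃ = T₂; P₃ = P₂·(V₂/V₃) = 4031 torr.

P₃ ≈ 4.03e+03 torr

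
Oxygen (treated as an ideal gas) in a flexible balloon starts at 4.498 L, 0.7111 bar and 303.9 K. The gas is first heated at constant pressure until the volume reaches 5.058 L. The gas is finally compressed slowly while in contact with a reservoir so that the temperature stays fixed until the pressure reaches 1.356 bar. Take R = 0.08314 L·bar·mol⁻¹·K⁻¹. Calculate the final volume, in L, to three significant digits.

V₃ ≈ 2.65 L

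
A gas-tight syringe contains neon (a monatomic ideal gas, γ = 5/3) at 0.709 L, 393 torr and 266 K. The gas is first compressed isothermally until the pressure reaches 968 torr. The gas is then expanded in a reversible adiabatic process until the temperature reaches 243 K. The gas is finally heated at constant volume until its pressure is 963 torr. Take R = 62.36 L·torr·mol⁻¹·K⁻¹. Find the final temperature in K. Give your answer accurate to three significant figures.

Isothermal, so P V is constant: T₂ = T₁; V₂ = V₁·(P₁/P₂) = 0.2878 L.
Reversible adiabatic, γ = 5/3: P₃ = P₂·(T₃/T₂)^(γ/(γ−1)) = 772.1 torr; V₃ = V₂·(T₂/T₃)^(1/(γ−1)) = 0.3297 L.
V constant ⇒ P ∝ T: V₄ = V₃; T₄ = T₃·(P₄/P₃) = 303.1 K.

T₄ ≈ 303 K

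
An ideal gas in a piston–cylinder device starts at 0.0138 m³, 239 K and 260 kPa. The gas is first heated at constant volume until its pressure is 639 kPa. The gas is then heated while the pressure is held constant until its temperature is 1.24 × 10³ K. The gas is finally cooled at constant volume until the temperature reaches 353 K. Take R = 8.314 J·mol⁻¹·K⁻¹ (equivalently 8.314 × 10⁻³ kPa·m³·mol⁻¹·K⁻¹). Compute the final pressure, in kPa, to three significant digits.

Isochoric, so P/T is constant: V₂ = V₁; T₂ = T₁·(P₂/P₁) = 587.4 K.
Isobaric, so V/T is constant: P₃ = P₂; V₃ = V₂·(T₃/T₂) = 0.02913 m³.
V constant ⇒ P ∝ T: V₄ = V₃; P₄ = P₃·(T₄/T₃) = 181.9 kPa.

P₄ ≈ 182 kPa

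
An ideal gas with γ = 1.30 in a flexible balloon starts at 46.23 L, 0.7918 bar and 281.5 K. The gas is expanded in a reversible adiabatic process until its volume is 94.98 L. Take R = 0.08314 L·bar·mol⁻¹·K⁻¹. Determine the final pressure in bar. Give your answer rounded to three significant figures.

P₂ ≈ 0.311 bar

Adiabatic (γ = 1.30), T V^(γ−1) and P V^γ constant: T₂ = T₁·(V₁/V₂)^(γ−1) = 226.8 K; P₂ = P₁·(V₁/V₂)^γ = 0.3105 bar.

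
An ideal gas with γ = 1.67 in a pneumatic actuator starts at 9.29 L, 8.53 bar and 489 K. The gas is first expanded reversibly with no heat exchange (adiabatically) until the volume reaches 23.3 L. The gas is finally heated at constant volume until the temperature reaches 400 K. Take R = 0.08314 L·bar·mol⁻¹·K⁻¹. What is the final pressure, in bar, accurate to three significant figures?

P₃ ≈ 2.78 bar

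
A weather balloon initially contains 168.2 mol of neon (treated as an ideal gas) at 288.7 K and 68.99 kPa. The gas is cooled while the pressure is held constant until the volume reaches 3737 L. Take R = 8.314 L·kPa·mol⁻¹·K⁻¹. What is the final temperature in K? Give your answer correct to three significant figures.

From PV = nRT: V₁ = nRT₁/P₁ = 5852 L.
P constant ⇒ V ∝ T: P₂ = P₁; T₂ = T₁·(V₂/V₁) = 184.4 K.

T₂ ≈ 184 K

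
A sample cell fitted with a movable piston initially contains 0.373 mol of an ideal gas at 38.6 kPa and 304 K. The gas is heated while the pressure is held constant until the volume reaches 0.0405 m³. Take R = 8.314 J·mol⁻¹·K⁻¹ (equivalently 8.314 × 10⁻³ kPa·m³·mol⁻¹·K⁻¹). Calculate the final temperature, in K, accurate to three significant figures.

T₂ ≈ 504 K

From PV = nRT: V₁ = nRT₁/P₁ = 0.02442 m³.
Isobaric, so V/T is constant: P₂ = P₁; T₂ = T₁·(V₂/V₁) = 504.1 K.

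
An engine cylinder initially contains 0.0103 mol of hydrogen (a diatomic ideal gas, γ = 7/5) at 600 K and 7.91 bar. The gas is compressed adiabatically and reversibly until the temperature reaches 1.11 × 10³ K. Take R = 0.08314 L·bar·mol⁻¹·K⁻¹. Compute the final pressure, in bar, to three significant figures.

From PV = nRT: V₁ = nRT₁/P₁ = 0.06496 L.
Adiabatic (γ = 7/5), T V^(γ−1) and P V^γ constant: P₂ = P₁·(T₂/T₁)^(γ/(γ−1)) = 68.12 bar; V₂ = V₁·(T₁/T₂)^(1/(γ−1)) = 0.01395 L.

P₂ ≈ 68.1 bar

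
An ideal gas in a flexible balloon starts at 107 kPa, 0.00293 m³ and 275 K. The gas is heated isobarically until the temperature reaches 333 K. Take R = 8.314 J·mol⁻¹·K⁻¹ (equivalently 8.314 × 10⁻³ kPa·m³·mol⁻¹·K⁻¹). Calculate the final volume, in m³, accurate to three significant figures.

Isobaric, so V/T is constant: P₂ = P₁; V₂ = V₁·(T₂/T₁) = 0.003548 m³.

V₂ ≈ 0.00355 m³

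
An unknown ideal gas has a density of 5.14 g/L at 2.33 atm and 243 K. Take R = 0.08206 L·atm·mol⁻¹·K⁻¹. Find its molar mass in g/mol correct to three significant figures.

M ≈ 44.0 g/mol

ρ = PM/(RT) ⇒ M = ρRT/P = (5.14 × 0.08206 × 243.0) / 2.33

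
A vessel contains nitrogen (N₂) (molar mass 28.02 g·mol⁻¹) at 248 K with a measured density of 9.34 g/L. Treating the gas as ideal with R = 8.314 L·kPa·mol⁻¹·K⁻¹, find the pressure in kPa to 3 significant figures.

P ≈ 687 kPa

ρ = PM/(RT) ⇒ P = ρRT/M = (9.34 × 8.314 × 248.0) / 28.02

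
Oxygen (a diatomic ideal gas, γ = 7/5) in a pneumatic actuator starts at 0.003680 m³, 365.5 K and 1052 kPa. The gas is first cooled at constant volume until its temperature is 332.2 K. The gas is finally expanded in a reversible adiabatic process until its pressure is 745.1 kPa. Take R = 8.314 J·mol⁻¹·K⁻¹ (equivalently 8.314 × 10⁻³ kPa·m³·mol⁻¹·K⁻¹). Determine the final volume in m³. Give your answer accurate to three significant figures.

V₃ ≈ 0.00440 m³

Isochoric, so P/T is constant: V₂ = V₁; P₂ = P₁·(T₂/T₁) = 956.2 kPa.
Reversible adiabatic, γ = 7/5: T₃ = T₂·(P₃/P₂)^((γ−1)/γ) = 309.4 K; V₃ = V₂·(P₂/P₃)^(1/γ) = 0.004398 m³.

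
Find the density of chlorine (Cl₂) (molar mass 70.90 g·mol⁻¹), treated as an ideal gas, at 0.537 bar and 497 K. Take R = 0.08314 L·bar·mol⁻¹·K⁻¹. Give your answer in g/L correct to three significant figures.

ρ = PM/(RT) = (0.537 × 70.90) / (0.08314 × 497.0)

ρ ≈ 0.921 g/L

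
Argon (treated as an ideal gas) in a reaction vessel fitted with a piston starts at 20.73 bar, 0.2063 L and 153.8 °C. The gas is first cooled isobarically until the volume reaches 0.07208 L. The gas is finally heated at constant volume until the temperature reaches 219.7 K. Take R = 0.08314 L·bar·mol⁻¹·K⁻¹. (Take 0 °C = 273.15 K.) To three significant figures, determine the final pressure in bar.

Convert: T₁ = 426.9 K.
Isobaric, so V/T is constant: P₂ = P₁; T₂ = T₁·(V₂/V₁) = 149.2 K.
Isochoric, so P/T is constant: V₃ = V₂; P₃ = P₂·(T₃/T₂) = 30.53 bar.

P₃ ≈ 30.5 bar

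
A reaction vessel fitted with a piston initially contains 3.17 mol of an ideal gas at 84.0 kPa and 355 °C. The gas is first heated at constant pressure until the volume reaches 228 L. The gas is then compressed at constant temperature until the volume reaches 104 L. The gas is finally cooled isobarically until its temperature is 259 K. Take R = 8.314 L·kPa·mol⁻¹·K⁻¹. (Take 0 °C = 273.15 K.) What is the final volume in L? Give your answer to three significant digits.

V₄ ≈ 37.1 L

Convert: T₁ = 628.1 K.
From PV = nRT: V₁ = nRT₁/P₁ = 197.1 L.
P constant ⇒ V ∝ T: P₂ = P₁; T₂ = T₁·(V₂/V₁) = 726.7 K.
T constant ⇒ Boyle's law P V = const: T₃ = T₂; P₃ = P₂·(V₂/V₃) = 184.2 kPa.
Isobaric, so V/T is constant: P₄ = P₃; V₄ = V₃·(T₄/T₃) = 37.07 L.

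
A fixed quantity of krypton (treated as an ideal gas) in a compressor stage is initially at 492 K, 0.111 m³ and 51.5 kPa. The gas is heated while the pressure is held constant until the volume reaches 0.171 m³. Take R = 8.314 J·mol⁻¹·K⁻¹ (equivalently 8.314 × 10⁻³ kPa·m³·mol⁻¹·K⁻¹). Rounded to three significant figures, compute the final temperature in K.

T₂ ≈ 758 K

Isobaric, so V/T is constant: P₂ = P₁; T₂ = T₁·(V₂/V₁) = 757.9 K.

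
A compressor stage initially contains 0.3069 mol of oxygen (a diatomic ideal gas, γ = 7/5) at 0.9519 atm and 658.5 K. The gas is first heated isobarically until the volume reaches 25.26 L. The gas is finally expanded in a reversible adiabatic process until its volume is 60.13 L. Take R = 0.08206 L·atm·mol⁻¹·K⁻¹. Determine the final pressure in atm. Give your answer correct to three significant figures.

P₃ ≈ 0.283 atm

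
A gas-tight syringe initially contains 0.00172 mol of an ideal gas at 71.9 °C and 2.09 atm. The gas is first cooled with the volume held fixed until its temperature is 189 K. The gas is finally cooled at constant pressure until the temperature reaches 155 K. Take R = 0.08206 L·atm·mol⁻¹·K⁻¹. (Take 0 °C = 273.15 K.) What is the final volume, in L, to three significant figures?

V₃ ≈ 0.0191 L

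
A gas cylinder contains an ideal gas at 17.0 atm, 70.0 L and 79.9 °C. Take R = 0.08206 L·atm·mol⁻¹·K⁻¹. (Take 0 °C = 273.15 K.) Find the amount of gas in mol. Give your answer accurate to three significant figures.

n ≈ 41.1 mol

Convert: T = 353.05 K.
PV = nRT ⇒ n = PV/(RT) = (17.0 × 70.0) / (0.08206 × 353.05)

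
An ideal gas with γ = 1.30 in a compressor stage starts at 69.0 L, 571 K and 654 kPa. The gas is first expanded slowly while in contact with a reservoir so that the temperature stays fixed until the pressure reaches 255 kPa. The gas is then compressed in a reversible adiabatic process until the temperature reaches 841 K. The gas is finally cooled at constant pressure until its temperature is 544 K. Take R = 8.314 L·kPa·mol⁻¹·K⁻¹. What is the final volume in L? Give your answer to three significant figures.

T constant ⇒ Boyle's law P V = const: T₂ = T₁; V₂ = V₁·(P₁/P₂) = 177.0 L.
Reversible adiabatic, γ = 1.30: P₃ = P₂·(T₃/T₂)^(γ/(γ−1)) = 1365 kPa; V₃ = V₂·(T₂/T₃)^(1/(γ−1)) = 48.68 L.
Isobaric, so V/T is constant: P₄ = P₃; V₄ = V₃·(T₄/T₃) = 31.49 L.

V₄ ≈ 31.5 L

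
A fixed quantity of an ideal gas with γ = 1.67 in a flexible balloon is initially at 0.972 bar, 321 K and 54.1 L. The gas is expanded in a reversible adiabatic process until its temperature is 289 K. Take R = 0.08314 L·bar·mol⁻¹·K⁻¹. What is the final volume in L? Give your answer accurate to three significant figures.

Reversible adiabatic, γ = 1.67: P₂ = P₁·(T₂/T₁)^(γ/(γ−1)) = 0.7481 bar; V₂ = V₁·(T₁/T₂)^(1/(γ−1)) = 63.28 L.

V₂ ≈ 63.3 L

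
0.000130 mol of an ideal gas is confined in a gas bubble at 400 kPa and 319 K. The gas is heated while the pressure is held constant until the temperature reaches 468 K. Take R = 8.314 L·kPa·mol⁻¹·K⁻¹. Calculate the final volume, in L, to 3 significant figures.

From PV = nRT: V₁ = nRT₁/P₁ = 0.0008620 L.
Isobaric, so V/T is constant: P₂ = P₁; V₂ = V₁·(T₂/T₁) = 0.001265 L.

V₂ ≈ 0.00126 L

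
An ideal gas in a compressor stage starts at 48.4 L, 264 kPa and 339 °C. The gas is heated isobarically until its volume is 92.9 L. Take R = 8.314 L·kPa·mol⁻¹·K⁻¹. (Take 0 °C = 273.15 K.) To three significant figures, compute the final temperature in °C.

T₂ ≈ 902 °C

Convert: T₁ = 612.1 K.
P constant ⇒ V ∝ T: P₂ = P₁; T₂ = T₁·(V₂/V₁) = 1175 K.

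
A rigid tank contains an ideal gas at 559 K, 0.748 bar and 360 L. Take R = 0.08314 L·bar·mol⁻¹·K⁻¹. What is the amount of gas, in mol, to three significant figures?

n ≈ 5.79 mol

PV = nRT ⇒ n = PV/(RT) = (0.748 × 360) / (0.08314 × 559)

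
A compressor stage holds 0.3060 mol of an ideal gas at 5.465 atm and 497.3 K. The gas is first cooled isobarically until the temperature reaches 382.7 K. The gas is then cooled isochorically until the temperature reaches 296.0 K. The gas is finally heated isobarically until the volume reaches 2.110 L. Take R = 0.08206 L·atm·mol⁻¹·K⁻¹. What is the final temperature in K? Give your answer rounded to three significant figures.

From PV = nRT: V₁ = nRT₁/P₁ = 2.285 L.
Isobaric, so V/T is constant: P₂ = P₁; V₂ = V₁·(T₂/T₁) = 1.758 L.
V constant ⇒ P ∝ T: V₃ = V₂; P₃ = P₂·(T₃/T₂) = 4.227 atm.
P constant ⇒ V ∝ T: P₄ = P₃; T₄ = T₃·(V₄/V₃) = 355.2 K.

T₄ ≈ 355 K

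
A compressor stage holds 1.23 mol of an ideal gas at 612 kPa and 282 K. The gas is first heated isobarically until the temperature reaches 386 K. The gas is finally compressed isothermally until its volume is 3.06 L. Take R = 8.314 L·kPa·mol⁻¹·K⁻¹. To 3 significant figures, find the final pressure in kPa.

From PV = nRT: V₁ = nRT₁/P₁ = 4.712 L.
P constant ⇒ V ∝ T: P₂ = P₁; V₂ = V₁·(T₂/T₁) = 6.450 L.
T constant ⇒ Boyle's law P V = const: T₃ = T₂; P₃ = P₂·(V₂/V₃) = 1290 kPa.

P₃ ≈ 1.29e+03 kPa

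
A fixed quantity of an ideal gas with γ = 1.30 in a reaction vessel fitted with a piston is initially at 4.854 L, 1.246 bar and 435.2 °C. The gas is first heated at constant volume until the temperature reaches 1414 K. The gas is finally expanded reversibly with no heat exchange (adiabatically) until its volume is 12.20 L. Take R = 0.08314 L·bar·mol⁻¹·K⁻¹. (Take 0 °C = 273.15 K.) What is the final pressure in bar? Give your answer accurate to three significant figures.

Convert: T₁ = 708.3 K.
V constant ⇒ P ∝ T: V₂ = V₁; P₂ = P₁·(T₂/T₁) = 2.487 bar.
Reversible adiabatic, γ = 1.30: T₃ = T₂·(V₂/V₃)^(γ−1) = 1072 K; P₃ = P₂·(V₂/V₃)^γ = 0.7506 bar.

P₃ ≈ 0.751 bar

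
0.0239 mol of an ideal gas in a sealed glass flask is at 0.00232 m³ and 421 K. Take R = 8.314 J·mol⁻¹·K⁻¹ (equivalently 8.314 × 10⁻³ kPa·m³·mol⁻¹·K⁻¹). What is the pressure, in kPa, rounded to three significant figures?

P ≈ 36.1 kPa

PV = nRT ⇒ P = nRT/V = (0.0239 × 8.314 × 10⁻³ × 421) / 0.00232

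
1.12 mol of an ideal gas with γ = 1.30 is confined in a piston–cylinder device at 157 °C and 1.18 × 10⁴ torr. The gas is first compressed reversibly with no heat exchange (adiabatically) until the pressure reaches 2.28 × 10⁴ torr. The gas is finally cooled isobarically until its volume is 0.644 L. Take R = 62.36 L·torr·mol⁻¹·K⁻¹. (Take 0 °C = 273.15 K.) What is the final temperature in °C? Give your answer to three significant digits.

T₃ ≈ -62.9 °C

Convert: T₁ = 430.1 K.
From PV = nRT: V₁ = nRT₁/P₁ = 2.546 L.
Adiabatic (γ = 1.30), T V^(γ−1) and P V^γ constant: T₂ = T₁·(P₂/P₁)^((γ−1)/γ) = 500.8 K; V₂ = V₁·(P₁/P₂)^(1/γ) = 1.534 L.
P constant ⇒ V ∝ T: P₃ = P₂; T₃ = T₂·(V₃/V₂) = 210.2 K.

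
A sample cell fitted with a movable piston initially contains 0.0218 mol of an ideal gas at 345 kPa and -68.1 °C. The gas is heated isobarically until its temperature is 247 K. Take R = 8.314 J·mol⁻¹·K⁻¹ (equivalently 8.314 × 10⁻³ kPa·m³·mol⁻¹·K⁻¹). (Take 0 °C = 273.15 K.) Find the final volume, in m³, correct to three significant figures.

Convert: T₁ = 205.0 K.
From PV = nRT: V₁ = nRT₁/P₁ = 0.0001077 m³.
P constant ⇒ V ∝ T: P₂ = P₁; V₂ = V₁·(T₂/T₁) = 0.0001298 m³.

V₂ ≈ 0.000130 m³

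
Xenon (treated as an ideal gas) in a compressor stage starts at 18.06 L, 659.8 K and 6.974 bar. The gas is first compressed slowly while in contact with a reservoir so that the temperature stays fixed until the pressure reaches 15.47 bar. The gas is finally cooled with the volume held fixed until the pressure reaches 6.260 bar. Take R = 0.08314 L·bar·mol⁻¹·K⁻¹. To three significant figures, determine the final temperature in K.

Isothermal, so P V is constant: T₂ = T₁; V₂ = V₁·(P₁/P₂) = 8.142 L.
Isochoric, so P/T is constant: V₃ = V₂; T₃ = T₂·(P₃/P₂) = 267.0 K.

T₃ ≈ 267 K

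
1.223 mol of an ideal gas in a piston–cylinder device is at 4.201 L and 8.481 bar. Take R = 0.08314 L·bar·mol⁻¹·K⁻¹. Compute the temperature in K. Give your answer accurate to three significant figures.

T ≈ 350 K

PV = nRT ⇒ T = PV/(nR) = (8.481 × 4.201) / (1.223 × 0.08314)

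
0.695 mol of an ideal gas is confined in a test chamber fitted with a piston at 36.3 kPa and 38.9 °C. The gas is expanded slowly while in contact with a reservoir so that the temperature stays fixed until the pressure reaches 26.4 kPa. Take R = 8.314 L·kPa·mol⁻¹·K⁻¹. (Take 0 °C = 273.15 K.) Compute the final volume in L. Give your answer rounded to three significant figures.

V₂ ≈ 68.3 L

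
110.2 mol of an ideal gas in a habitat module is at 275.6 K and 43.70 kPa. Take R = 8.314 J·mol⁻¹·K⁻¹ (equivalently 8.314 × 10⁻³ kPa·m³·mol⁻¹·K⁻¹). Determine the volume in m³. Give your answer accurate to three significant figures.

PV = nRT ⇒ V = nRT/P = (110.2 × 8.314 × 10⁻³ × 275.6) / 43.70

V ≈ 5.78 m³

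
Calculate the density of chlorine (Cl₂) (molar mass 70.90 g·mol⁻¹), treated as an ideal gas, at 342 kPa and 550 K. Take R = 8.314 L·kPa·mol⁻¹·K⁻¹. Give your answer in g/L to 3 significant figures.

ρ = PM/(RT) = (342 × 70.90) / (8.314 × 550.0)

ρ ≈ 5.30 g/L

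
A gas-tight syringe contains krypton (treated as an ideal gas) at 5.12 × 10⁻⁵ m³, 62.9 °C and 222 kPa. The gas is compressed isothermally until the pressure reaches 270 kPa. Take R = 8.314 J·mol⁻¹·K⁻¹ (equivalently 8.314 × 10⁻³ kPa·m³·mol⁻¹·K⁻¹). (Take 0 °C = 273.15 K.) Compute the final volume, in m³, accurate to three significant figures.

Convert: T₁ = 336.0 K.
Isothermal, so P V is constant: T₂ = T₁; V₂ = V₁·(P₁/P₂) = 4.210e-05 m³.

V₂ ≈ 4.21e-05 m³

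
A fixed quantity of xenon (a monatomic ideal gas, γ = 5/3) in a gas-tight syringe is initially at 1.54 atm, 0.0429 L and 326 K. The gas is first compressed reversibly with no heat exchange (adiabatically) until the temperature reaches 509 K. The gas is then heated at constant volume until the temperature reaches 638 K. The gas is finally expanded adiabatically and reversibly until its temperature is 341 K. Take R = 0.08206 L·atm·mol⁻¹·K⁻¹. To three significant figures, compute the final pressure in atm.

P₄ ≈ 1.23 atm

Adiabatic (γ = 5/3), T V^(γ−1) and P V^γ constant: P₂ = P₁·(T₂/T₁)^(γ/(γ−1)) = 4.691 atm; V₂ = V₁·(T₁/T₂)^(1/(γ−1)) = 0.02199 L.
Isochoric, so P/T is constant: V₃ = V₂; P₃ = P₂·(T₃/T₂) = 5.880 atm.
Adiabatic (γ = 5/3), T V^(γ−1) and P V^γ constant: P₄ = P₃·(T₄/T₃)^(γ/(γ−1)) = 1.228 atm; V₄ = V₃·(T₃/T₄)^(1/(γ−1)) = 0.05627 L.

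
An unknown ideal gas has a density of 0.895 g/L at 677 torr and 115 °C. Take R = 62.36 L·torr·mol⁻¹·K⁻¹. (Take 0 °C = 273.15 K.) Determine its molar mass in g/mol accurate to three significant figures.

M ≈ 32.0 g/mol

ρ = PM/(RT) ⇒ M = ρRT/P = (0.895 × 62.36 × 388.1) / 677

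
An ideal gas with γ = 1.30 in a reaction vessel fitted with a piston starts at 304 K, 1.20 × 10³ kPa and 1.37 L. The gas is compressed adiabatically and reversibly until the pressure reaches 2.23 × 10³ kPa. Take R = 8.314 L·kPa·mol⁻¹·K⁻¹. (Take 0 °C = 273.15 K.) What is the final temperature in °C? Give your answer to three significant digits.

T₂ ≈ 77.6 °C

Reversible adiabatic, γ = 1.30: T₂ = T₁·(P₂/P₁)^((γ−1)/γ) = 350.7 K; V₂ = V₁·(P₁/P₂)^(1/γ) = 0.8506 L.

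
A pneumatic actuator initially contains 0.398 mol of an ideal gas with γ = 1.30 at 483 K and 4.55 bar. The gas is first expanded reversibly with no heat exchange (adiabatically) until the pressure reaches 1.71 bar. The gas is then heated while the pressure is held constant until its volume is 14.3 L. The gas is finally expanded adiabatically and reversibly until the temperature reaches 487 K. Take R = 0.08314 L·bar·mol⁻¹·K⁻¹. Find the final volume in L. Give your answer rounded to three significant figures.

From PV = nRT: V₁ = nRT₁/P₁ = 3.513 L.
Reversible adiabatic, γ = 1.30: T₂ = T₁·(P₂/P₁)^((γ−1)/γ) = 385.4 K; V₂ = V₁·(P₁/P₂)^(1/γ) = 7.457 L.
P constant ⇒ V ∝ T: P₃ = P₂; T₃ = T₂·(V₃/V₂) = 739.0 K.
Reversible adiabatic, γ = 1.30: P₄ = P₃·(T₄/T₃)^(γ/(γ−1)) = 0.2807 bar; V₄ = V₃·(T₃/T₄)^(1/(γ−1)) = 57.42 L.

V₄ ≈ 57.4 L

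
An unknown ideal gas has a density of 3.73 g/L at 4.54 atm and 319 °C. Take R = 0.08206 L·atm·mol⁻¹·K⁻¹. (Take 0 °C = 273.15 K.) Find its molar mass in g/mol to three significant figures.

ρ = PM/(RT) ⇒ M = ρRT/P = (3.73 × 0.08206 × 592.1) / 4.54

M ≈ 39.9 g/mol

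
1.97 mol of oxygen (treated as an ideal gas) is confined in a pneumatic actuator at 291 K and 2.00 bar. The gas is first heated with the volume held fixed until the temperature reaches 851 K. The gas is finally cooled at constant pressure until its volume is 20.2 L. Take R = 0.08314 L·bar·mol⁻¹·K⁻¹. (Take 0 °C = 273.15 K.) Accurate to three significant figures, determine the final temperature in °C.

T₃ ≈ 448 °C

From PV = nRT: V₁ = nRT₁/P₁ = 23.83 L.
V constant ⇒ P ∝ T: V₂ = V₁; P₂ = P₁·(T₂/T₁) = 5.849 bar.
Isobaric, so V/T is constant: P₃ = P₂; T₃ = T₂·(V₃/V₂) = 721.3 K.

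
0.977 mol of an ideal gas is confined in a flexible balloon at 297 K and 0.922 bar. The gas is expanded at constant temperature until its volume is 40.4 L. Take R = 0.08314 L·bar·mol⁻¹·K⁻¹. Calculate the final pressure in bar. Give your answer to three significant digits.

From PV = nRT: V₁ = nRT₁/P₁ = 26.17 L.
T constant ⇒ Boyle's law P V = const: T₂ = T₁; P₂ = P₁·(V₁/V₂) = 0.5971 bar.

P₂ ≈ 0.597 bar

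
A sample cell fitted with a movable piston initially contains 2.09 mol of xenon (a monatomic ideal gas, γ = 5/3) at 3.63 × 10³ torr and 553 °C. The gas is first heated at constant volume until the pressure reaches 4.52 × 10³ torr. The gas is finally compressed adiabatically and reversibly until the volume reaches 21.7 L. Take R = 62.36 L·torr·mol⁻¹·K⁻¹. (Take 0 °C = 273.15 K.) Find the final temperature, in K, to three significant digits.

T₃ ≈ 1.27e+03 K

Convert: T₁ = 826.1 K.
From PV = nRT: V₁ = nRT₁/P₁ = 29.66 L.
V constant ⇒ P ∝ T: V₂ = V₁; T₂ = T₁·(P₂/P₁) = 1029 K.
Reversible adiabatic, γ = 5/3: T₃ = T₂·(V₂/V₃)^(γ−1) = 1267 K; P₃ = P₂·(V₂/V₃)^γ = 7610 torr.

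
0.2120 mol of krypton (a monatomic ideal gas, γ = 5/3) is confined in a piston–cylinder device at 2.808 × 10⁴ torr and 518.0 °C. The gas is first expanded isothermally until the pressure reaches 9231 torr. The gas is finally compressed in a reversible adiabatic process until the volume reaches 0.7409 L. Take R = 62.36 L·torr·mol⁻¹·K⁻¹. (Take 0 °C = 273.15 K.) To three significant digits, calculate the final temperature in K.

Convert: T₁ = 791.1 K.
From PV = nRT: V₁ = nRT₁/P₁ = 0.3725 L.
T constant ⇒ Boyle's law P V = const: T₂ = T₁; V₂ = V₁·(P₁/P₂) = 1.133 L.
Reversible adiabatic, γ = 5/3: T₃ = T₂·(V₂/V₃)^(γ−1) = 1050 K; P₃ = P₂·(V₂/V₃)^γ = 1.874e+04 torr.

T₃ ≈ 1.05e+03 K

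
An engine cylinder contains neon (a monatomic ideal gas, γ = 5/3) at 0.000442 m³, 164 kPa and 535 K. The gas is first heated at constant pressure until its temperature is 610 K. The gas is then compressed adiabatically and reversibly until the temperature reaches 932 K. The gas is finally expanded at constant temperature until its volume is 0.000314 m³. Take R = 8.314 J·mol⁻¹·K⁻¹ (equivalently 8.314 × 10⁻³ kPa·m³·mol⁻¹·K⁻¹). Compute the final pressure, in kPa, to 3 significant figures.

P constant ⇒ V ∝ T: P₂ = P₁; V₂ = V₁·(T₂/T₁) = 0.0005040 m³.
Adiabatic (γ = 5/3), T V^(γ−1) and P V^γ constant: P₃ = P₂·(T₃/T₂)^(γ/(γ−1)) = 473.2 kPa; V₃ = V₂·(T₂/T₃)^(1/(γ−1)) = 0.0002669 m³.
Isothermal, so P V is constant: T₄ = T₃; P₄ = P₃·(V₃/V₄) = 402.2 kPa.

P₄ ≈ 402 kPa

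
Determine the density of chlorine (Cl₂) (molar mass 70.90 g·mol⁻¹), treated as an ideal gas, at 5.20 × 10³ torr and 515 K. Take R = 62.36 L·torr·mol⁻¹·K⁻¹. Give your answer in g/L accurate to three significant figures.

ρ = PM/(RT) = (5.20e+03 × 70.90) / (62.36 × 515.0)

ρ ≈ 11.5 g/L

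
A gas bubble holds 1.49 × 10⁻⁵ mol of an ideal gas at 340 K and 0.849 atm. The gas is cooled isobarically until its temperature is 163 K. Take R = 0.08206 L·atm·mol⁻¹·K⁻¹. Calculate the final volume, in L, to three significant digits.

From PV = nRT: V₁ = nRT₁/P₁ = 0.0004897 L.
Isobaric, so V/T is constant: P₂ = P₁; V₂ = V₁·(T₂/T₁) = 0.0002347 L.

V₂ ≈ 0.000235 L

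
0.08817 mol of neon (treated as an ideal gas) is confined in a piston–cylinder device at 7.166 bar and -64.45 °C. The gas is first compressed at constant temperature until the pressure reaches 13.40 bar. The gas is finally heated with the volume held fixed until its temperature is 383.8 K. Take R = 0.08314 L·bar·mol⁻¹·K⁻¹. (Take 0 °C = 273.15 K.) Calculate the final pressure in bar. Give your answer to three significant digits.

Convert: T₁ = 208.7 K.
From PV = nRT: V₁ = nRT₁/P₁ = 0.2135 L.
T constant ⇒ Boyle's law P V = const: T₂ = T₁; V₂ = V₁·(P₁/P₂) = 0.1142 L.
V constant ⇒ P ∝ T: V₃ = V₂; P₃ = P₂·(T₃/T₂) = 24.64 bar.

P₃ ≈ 24.6 bar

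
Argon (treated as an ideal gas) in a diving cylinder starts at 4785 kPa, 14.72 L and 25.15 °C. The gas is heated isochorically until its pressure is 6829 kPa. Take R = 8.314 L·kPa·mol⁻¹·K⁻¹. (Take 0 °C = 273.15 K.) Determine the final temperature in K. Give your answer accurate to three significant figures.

T₂ ≈ 426 K

Convert: T₁ = 298.3 K.
Isochoric, so P/T is constant: V₂ = V₁; T₂ = T₁·(P₂/P₁) = 425.7 K.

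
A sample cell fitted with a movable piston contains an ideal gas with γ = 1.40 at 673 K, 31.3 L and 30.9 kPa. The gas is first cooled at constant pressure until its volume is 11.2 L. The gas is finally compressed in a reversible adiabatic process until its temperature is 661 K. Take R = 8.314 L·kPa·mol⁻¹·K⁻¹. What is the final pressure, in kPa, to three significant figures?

P₃ ≈ 1.06e+03 kPa

P constant ⇒ V ∝ T: P₂ = P₁; T₂ = T₁·(V₂/V₁) = 240.8 K.
Adiabatic (γ = 1.40), T V^(γ−1) and P V^γ constant: P₃ = P₂·(T₃/T₂)^(γ/(γ−1)) = 1059 kPa; V₃ = V₂·(T₂/T₃)^(1/(γ−1)) = 0.8973 L.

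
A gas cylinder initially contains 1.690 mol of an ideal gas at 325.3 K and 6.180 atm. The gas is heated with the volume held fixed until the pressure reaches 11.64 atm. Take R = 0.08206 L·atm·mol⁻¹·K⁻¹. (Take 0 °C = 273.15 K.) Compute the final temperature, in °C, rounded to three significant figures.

From PV = nRT: V₁ = nRT₁/P₁ = 7.300 L.
Isochoric, so P/T is constant: V₂ = V₁; T₂ = T₁·(P₂/P₁) = 612.7 K.

T₂ ≈ 340 °C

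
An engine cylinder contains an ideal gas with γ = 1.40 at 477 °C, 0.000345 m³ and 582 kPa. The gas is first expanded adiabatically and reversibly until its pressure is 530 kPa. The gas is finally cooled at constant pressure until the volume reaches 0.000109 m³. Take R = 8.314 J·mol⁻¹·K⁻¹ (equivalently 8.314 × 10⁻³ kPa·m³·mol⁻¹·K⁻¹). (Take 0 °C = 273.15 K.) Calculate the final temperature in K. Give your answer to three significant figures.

T₃ ≈ 216 K

Convert: T₁ = 750.1 K.
Reversible adiabatic, γ = 1.40: T₂ = T₁·(P₂/P₁)^((γ−1)/γ) = 730.4 K; V₂ = V₁·(P₁/P₂)^(1/γ) = 0.0003689 m³.
P constant ⇒ V ∝ T: P₃ = P₂; T₃ = T₂·(V₃/V₂) = 215.8 K.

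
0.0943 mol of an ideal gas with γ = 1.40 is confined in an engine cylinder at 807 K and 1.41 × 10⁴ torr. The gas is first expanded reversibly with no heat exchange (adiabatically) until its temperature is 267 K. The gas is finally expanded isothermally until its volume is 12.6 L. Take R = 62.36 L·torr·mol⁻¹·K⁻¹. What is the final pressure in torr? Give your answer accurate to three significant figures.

P₃ ≈ 125 torr

From PV = nRT: V₁ = nRT₁/P₁ = 0.3366 L.
Reversible adiabatic, γ = 1.40: P₂ = P₁·(T₂/T₁)^(γ/(γ−1)) = 293.7 torr; V₂ = V₁·(T₁/T₂)^(1/(γ−1)) = 5.345 L.
T constant ⇒ Boyle's law P V = const: T₃ = T₂; P₃ = P₂·(V₂/V₃) = 124.6 torr.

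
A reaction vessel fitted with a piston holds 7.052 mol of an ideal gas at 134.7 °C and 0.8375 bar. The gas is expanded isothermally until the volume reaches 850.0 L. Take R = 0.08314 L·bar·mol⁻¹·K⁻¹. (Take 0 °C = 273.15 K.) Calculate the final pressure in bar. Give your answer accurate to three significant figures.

P₂ ≈ 0.281 bar

Convert: T₁ = 407.8 K.
From PV = nRT: V₁ = nRT₁/P₁ = 285.5 L.
T constant ⇒ Boyle's law P V = const: T₂ = T₁; P₂ = P₁·(V₁/V₂) = 0.2813 bar.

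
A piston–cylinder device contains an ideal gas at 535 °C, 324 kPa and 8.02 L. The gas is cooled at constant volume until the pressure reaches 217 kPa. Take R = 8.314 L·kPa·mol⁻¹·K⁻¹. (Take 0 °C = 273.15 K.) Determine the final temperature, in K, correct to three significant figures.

Convert: T₁ = 808.1 K.
V constant ⇒ P ∝ T: V₂ = V₁; T₂ = T₁·(P₂/P₁) = 541.3 K.

T₂ ≈ 541 K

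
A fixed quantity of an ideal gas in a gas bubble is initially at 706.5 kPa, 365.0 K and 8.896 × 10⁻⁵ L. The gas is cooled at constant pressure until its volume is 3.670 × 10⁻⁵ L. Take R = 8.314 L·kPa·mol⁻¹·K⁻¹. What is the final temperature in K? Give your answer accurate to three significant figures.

T₂ ≈ 151 K

Isobaric, so V/T is constant: P₂ = P₁; T₂ = T₁·(V₂/V₁) = 150.6 K.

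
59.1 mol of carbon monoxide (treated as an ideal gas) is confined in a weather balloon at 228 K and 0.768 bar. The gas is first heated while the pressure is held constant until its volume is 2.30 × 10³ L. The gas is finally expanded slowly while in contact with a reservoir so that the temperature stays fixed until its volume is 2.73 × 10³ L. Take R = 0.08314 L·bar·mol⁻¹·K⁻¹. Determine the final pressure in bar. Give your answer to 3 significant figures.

From PV = nRT: V₁ = nRT₁/P₁ = 1459 L.
P constant ⇒ V ∝ T: P₂ = P₁; T₂ = T₁·(V₂/V₁) = 359.5 K.
T constant ⇒ Boyle's law P V = const: T₃ = T₂; P₃ = P₂·(V₂/V₃) = 0.6470 bar.

P₃ ≈ 0.647 bar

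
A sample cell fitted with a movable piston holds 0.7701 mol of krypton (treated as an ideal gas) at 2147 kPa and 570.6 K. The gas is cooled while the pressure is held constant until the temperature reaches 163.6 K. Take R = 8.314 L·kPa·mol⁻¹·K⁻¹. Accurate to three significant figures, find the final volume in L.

From PV = nRT: V₁ = nRT₁/P₁ = 1.702 L.
P constant ⇒ V ∝ T: P₂ = P₁; V₂ = V₁·(T₂/T₁) = 0.4879 L.

V₂ ≈ 0.488 L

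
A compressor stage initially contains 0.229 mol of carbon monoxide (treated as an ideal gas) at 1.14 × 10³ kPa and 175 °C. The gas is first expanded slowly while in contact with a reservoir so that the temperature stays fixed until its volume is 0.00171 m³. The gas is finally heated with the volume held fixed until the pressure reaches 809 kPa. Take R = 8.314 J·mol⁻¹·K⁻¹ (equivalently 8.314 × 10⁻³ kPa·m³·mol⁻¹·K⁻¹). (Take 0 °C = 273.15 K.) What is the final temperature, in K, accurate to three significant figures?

T₃ ≈ 727 K

Convert: T₁ = 448.1 K.
From PV = nRT: V₁ = nRT₁/P₁ = 0.0007485 m³.
T constant ⇒ Boyle's law P V = const: T₂ = T₁; P₂ = P₁·(V₁/V₂) = 499.0 kPa.
Isochoric, so P/T is constant: V₃ = V₂; T₃ = T₂·(P₃/P₂) = 726.6 K.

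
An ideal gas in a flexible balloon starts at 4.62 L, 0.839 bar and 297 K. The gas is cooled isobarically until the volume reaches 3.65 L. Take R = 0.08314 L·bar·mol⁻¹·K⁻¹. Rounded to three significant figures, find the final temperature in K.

Isobaric, so V/T is constant: P₂ = P₁; T₂ = T₁·(V₂/V₁) = 234.6 K.

T₂ ≈ 235 K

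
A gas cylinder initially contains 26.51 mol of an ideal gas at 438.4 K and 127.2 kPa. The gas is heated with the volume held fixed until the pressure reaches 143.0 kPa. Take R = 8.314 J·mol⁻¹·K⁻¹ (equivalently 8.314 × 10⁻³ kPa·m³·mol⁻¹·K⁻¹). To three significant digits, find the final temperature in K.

T₂ ≈ 493 K

From PV = nRT: V₁ = nRT₁/P₁ = 0.7596 m³.
V constant ⇒ P ∝ T: V₂ = V₁; T₂ = T₁·(P₂/P₁) = 492.9 K.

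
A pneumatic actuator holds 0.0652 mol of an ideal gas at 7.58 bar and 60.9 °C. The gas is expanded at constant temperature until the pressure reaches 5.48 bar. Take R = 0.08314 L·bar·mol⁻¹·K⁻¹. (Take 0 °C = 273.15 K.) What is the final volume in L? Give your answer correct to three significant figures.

Convert: T₁ = 334.0 K.
From PV = nRT: V₁ = nRT₁/P₁ = 0.2389 L.
T constant ⇒ Boyle's law P V = const: T₂ = T₁; V₂ = V₁·(P₁/P₂) = 0.3304 L.

V₂ ≈ 0.330 L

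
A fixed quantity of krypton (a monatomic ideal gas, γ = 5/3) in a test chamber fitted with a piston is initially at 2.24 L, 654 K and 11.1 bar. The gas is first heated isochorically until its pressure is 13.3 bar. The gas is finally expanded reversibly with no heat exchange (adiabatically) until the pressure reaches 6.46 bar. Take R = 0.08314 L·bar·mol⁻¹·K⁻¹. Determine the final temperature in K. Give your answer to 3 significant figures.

T₃ ≈ 587 K

V constant ⇒ P ∝ T: V₂ = V₁; T₂ = T₁·(P₂/P₁) = 783.6 K.
Reversible adiabatic, γ = 5/3: T₃ = T₂·(P₃/P₂)^((γ−1)/γ) = 587.0 K; V₃ = V₂·(P₂/P₃)^(1/γ) = 3.455 L.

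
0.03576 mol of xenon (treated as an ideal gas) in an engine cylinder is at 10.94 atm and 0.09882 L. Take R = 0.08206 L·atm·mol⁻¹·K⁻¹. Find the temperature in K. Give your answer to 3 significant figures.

T ≈ 368 K

PV = nRT ⇒ T = PV/(nR) = (10.94 × 0.09882) / (0.03576 × 0.08206)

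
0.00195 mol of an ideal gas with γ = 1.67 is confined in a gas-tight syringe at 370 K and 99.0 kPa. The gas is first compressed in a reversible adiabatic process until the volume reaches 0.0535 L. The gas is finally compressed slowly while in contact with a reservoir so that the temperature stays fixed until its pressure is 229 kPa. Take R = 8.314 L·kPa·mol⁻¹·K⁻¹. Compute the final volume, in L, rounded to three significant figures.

From PV = nRT: V₁ = nRT₁/P₁ = 0.06059 L.
Reversible adiabatic, γ = 1.67: T₂ = T₁·(V₁/V₂)^(γ−1) = 402.2 K; P₂ = P₁·(V₁/V₂)^γ = 121.9 kPa.
Isothermal, so P V is constant: T₃ = T₂; V₃ = V₂·(P₂/P₃) = 0.02847 L.

V₃ ≈ 0.0285 L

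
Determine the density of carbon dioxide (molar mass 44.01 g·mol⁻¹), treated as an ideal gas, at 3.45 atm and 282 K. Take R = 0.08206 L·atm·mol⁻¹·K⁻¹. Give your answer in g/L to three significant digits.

ρ ≈ 6.56 g/L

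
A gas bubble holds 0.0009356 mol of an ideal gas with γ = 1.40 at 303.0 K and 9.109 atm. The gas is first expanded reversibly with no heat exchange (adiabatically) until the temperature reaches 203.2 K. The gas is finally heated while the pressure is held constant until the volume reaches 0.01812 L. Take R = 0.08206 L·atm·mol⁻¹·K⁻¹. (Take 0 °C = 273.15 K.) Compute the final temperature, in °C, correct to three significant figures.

T₃ ≈ 258 °C

From PV = nRT: V₁ = nRT₁/P₁ = 0.002554 L.
Reversible adiabatic, γ = 1.40: P₂ = P₁·(T₂/T₁)^(γ/(γ−1)) = 2.250 atm; V₂ = V₁·(T₁/T₂)^(1/(γ−1)) = 0.006934 L.
P constant ⇒ V ∝ T: P₃ = P₂; T₃ = T₂·(V₃/V₂) = 531.0 K.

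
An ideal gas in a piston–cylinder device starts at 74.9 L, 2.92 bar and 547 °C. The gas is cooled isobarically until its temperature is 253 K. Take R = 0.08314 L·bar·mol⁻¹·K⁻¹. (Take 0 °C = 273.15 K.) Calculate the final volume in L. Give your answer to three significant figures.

Convert: T₁ = 820.1 K.
P constant ⇒ V ∝ T: P₂ = P₁; V₂ = V₁·(T₂/T₁) = 23.11 L.

V₂ ≈ 23.1 L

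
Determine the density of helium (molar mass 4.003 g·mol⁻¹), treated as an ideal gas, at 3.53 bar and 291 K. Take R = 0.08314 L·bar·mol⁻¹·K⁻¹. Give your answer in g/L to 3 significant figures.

ρ = PM/(RT) = (3.53 × 4.003) / (0.08314 × 291.0)

ρ ≈ 0.584 g/L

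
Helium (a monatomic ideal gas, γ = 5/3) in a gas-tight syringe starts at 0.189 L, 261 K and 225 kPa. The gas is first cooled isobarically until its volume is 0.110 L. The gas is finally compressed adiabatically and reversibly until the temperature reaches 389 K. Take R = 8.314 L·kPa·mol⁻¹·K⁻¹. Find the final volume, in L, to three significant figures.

V₃ ≈ 0.0268 L

Isobaric, so V/T is constant: P₂ = P₁; T₂ = T₁·(V₂/V₁) = 151.9 K.
Adiabatic (γ = 5/3), T V^(γ−1) and P V^γ constant: P₃ = P₂·(T₃/T₂)^(γ/(γ−1)) = 2361 kPa; V₃ = V₂·(T₂/T₃)^(1/(γ−1)) = 0.02684 L.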